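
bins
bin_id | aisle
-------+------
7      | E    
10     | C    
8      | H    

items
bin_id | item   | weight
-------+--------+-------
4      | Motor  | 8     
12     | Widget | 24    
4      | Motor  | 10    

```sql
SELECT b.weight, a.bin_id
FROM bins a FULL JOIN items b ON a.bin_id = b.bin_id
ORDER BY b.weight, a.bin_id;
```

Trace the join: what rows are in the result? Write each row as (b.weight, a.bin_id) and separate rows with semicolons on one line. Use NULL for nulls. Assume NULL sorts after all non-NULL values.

FULL OUTER JOIN keeps every row from both sides; unmatched rows get NULL for the other side's columns.
Matching on a.bin_id = b.bin_id.
Matched pairs: 0; unmatched a rows kept: 3; unmatched b rows kept: 3.

(8, NULL); (10, NULL); (24, NULL); (NULL, 7); (NULL, 8); (NULL, 10)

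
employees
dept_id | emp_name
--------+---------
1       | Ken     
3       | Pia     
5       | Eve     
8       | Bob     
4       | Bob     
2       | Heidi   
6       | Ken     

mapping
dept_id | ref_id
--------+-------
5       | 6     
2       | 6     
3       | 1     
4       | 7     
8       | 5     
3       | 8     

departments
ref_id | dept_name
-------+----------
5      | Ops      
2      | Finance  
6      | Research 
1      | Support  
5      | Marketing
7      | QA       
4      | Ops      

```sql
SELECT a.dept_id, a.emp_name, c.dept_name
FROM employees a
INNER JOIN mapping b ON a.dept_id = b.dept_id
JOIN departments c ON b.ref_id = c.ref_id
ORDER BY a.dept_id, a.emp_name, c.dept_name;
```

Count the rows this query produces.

6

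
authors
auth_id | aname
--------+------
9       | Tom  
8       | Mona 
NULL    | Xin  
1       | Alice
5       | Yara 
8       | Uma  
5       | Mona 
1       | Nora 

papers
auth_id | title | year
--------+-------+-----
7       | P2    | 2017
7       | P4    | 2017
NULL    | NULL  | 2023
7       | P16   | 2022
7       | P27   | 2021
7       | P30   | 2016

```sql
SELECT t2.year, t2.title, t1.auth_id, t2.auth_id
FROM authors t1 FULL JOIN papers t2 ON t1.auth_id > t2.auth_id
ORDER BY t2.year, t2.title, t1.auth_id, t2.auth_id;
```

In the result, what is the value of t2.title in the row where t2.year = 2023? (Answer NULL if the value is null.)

NULL

FULL OUTER JOIN keeps every row from both sides; unmatched rows get NULL for the other side's columns.
Matching on t1.auth_id > t2.auth_id. A NULL in a compared column never satisfies the condition.
- t1[0] auth_id=9 → 5 match(es) in t2 → 5 row(s).
- t1[1] auth_id=8 → 5 match(es) in t2 → 5 row(s).
- t1[2] auth_id=NULL → no match; kept with NULLs on the t2 side.
- t1[3] auth_id=1 → no match; kept with NULLs on the t2 side.
- t1[4] auth_id=5 → no match; kept with NULLs on the t2 side.
- t1[5] auth_id=8 → 5 match(es) in t2 → 5 row(s).
- t1[6] auth_id=5 → no match; kept with NULLs on the t2 side.
- t1[7] auth_id=1 → no match; kept with NULLs on the t2 side.
- 1 t2 row(s) had no t1 match → kept, t1 columns NULL.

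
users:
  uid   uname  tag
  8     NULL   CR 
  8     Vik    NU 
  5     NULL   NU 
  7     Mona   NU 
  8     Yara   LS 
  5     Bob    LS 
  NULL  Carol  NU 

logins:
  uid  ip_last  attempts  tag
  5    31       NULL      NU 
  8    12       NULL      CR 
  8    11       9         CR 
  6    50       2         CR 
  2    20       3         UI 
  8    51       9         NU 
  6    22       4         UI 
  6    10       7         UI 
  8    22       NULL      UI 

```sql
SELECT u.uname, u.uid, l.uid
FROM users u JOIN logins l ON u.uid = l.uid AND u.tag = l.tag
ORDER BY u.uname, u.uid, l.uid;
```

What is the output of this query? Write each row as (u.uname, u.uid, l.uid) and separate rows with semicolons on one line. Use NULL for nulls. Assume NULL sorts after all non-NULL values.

(Vik, 8, 8); (NULL, 5, 5); (NULL, 8, 8); (NULL, 8, 8)

INNER JOIN keeps only pairs where the ON condition holds.
Matching on u.uid = l.uid AND u.tag = l.tag. A NULL in a compared column never satisfies the condition.
Matched pairs: 4.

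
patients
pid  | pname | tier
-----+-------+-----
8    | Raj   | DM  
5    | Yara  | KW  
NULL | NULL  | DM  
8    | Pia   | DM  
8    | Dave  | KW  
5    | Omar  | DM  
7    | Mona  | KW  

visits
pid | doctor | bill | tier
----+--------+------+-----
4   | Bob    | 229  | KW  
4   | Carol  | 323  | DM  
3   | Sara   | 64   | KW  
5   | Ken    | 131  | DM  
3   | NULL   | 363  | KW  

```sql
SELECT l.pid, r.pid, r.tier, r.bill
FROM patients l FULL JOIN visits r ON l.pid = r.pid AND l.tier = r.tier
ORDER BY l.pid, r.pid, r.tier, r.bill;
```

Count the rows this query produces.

11

FULL OUTER JOIN keeps every row from both sides; unmatched rows get NULL for the other side's columns.
Matching on l.pid = r.pid AND l.tier = r.tier. A NULL in a compared column never satisfies the condition.
Matched pairs: 1; unmatched l rows kept: 6; unmatched r rows kept: 4.
Total: 1 matched + 10 padded = 11 rows.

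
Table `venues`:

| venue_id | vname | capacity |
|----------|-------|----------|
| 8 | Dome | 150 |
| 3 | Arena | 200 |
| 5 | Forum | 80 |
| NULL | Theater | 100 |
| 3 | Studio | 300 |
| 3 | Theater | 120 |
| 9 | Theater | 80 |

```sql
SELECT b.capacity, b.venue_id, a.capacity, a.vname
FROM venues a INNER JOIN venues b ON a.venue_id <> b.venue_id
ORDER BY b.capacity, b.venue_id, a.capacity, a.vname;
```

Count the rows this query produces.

24

INNER JOIN keeps only pairs where the ON condition holds.
Matching on a.venue_id <> b.venue_id. A NULL in a compared column never satisfies the condition.
Matched pairs: 24.
Total: 24 rows.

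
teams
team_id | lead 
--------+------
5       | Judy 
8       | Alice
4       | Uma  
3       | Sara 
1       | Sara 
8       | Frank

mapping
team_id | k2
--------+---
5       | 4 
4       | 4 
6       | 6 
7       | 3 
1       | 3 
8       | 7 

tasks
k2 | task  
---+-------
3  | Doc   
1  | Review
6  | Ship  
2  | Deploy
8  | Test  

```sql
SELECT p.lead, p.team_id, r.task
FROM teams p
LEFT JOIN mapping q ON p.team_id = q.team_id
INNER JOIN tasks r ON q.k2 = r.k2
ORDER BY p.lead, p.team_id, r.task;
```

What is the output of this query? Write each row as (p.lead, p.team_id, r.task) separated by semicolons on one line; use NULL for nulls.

(Sara, 1, Doc)

Step 1 — p LEFT JOIN q on team_id → 6 row(s).
Then INNER JOIN `tasks r` on k2: keep only rows whose q.k2 appears in r.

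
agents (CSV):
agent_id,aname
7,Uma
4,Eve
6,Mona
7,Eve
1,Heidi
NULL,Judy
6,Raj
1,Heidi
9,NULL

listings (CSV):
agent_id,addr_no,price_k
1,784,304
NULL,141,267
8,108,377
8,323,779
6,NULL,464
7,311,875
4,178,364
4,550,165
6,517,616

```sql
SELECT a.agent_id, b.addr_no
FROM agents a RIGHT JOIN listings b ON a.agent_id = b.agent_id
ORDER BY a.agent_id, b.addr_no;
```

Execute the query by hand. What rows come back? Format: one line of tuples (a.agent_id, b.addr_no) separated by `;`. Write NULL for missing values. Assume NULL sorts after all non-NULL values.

RIGHT JOIN keeps every row from `listings`; unmatched rows get NULL for `agents`'s columns.
Matching on a.agent_id = b.agent_id. A NULL in a compared column never satisfies the condition.
- a[0] agent_id=7 → 1 match(es) in b → 1 row(s).
- a[1] agent_id=4 → 2 match(es) in b → 2 row(s).
- a[2] agent_id=6 → 2 match(es) in b → 2 row(s).
- a[3] agent_id=7 → 1 match(es) in b → 1 row(s).
- a[4] agent_id=1 → 1 match(es) in b → 1 row(s).
- a[5] agent_id=NULL → no match.
- a[6] agent_id=6 → 2 match(es) in b → 2 row(s).
- a[7] agent_id=1 → 1 match(es) in b → 1 row(s).
- a[8] agent_id=9 → no match.
- 3 row(s) from b found no a partner → padded with NULL.

(1, 784); (1, 784); (4, 178); (4, 550); (6, 517); (6, 517); (6, NULL); (6, NULL); (7, 311); (7, 311); (NULL, 108); (NULL, 141); (NULL, 323)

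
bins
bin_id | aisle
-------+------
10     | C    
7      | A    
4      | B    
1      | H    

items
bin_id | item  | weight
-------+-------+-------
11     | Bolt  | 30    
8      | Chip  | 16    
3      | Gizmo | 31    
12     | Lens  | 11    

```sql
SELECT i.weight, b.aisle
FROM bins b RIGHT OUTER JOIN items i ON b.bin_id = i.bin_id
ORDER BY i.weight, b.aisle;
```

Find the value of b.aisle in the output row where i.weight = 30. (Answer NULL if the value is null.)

NULL

RIGHT JOIN keeps every row from `items`; unmatched rows get NULL for `bins`'s columns.
Matching on b.bin_id = i.bin_id.
- bin_id=10: no matching i row.
- bin_id=7: no matching i row.
- bin_id=4: no matching i row.
- bin_id=1: no matching i row.
- 4 row(s) from i found no b partner → padded with NULL.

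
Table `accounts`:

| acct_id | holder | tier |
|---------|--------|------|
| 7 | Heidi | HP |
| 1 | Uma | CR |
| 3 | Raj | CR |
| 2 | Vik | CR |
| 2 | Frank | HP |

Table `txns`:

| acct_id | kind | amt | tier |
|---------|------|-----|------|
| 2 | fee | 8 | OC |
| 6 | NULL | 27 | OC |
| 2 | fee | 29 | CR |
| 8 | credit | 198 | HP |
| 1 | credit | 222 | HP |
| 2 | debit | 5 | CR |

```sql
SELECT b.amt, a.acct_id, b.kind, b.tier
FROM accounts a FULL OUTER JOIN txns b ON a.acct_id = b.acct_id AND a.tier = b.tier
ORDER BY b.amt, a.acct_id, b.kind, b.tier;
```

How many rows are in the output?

10

FULL OUTER JOIN keeps every row from both sides; unmatched rows get NULL for the other side's columns.
Matching on a.acct_id = b.acct_id AND a.tier = b.tier.
- a[0] acct_id=7, tier=HP → no match; kept with NULLs on the b side.
- a[1] acct_id=1, tier=CR → no match; kept with NULLs on the b side.
- a[2] acct_id=3, tier=CR → no match; kept with NULLs on the b side.
- a[3] acct_id=2, tier=CR → 2 match(es) in b → 2 row(s).
- a[4] acct_id=2, tier=HP → no match; kept with NULLs on the b side.
- 4 b row(s) had no a match → kept, a columns NULL.
Total: 2 matched + 8 padded = 10 rows.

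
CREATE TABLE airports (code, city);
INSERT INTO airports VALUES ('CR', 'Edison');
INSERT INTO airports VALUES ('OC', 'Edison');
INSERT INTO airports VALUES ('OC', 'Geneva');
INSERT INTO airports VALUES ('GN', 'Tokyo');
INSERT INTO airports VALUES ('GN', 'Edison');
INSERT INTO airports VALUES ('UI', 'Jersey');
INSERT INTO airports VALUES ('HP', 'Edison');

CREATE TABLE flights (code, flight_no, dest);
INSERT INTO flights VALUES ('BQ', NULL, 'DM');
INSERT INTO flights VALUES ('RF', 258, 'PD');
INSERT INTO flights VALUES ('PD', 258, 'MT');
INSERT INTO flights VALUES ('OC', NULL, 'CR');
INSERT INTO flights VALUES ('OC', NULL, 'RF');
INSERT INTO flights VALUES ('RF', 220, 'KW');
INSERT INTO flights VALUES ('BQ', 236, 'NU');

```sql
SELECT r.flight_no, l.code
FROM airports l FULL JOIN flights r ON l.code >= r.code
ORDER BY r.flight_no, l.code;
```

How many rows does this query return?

FULL OUTER JOIN keeps every row from both sides; unmatched rows get NULL for the other side's columns.
Matching on l.code >= r.code.
- l row (code=CR): matches 2 r row(s) → 2 output row(s).
- l row (code=OC): matches 4 r row(s) → 4 output row(s).
- l row (code=OC): matches 4 r row(s) → 4 output row(s).
- l row (code=GN): matches 2 r row(s) → 2 output row(s).
- l row (code=GN): matches 2 r row(s) → 2 output row(s).
- l row (code=UI): matches 7 r row(s) → 7 output row(s).
- l row (code=HP): matches 2 r row(s) → 2 output row(s).
Total: 23 rows.

23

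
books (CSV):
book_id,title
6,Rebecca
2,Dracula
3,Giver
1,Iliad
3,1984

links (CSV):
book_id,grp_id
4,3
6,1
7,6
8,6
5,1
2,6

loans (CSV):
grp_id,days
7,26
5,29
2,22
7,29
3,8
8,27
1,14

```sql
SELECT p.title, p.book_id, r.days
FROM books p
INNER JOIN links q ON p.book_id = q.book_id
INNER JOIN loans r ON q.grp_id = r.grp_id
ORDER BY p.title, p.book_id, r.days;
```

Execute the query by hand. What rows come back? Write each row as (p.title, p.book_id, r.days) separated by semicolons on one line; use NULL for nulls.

(Rebecca, 6, 14)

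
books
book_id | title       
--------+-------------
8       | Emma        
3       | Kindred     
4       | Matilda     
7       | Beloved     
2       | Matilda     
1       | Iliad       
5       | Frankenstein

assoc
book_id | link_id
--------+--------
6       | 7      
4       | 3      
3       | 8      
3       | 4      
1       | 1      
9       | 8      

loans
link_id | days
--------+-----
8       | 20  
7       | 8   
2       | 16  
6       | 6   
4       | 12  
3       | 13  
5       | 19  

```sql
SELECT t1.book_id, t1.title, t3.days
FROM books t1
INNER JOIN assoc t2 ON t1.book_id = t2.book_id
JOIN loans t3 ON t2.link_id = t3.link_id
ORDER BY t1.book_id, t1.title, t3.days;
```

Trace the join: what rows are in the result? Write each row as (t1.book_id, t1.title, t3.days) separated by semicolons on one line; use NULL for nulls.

Step 1 — t1 INNER JOIN t2 on book_id → 4 row(s).
Then INNER JOIN `loans t3` on link_id: keep only rows whose t2.link_id appears in t3.

(3, Kindred, 12); (3, Kindred, 20); (4, Matilda, 13)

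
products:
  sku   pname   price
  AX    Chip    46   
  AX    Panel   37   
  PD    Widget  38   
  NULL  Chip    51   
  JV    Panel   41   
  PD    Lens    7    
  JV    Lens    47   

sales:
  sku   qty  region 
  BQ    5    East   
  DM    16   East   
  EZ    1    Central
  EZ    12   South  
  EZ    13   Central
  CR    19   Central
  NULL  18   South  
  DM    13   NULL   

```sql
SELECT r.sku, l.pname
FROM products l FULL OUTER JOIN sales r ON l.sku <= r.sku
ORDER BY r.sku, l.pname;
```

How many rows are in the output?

FULL OUTER JOIN keeps every row from both sides; unmatched rows get NULL for the other side's columns.
Matching on l.sku <= r.sku. A NULL in a compared column never satisfies the condition.
Matched pairs: 14; unmatched l rows kept: 5; unmatched r rows kept: 1.
Total: 14 matched + 6 padded = 20 rows.

20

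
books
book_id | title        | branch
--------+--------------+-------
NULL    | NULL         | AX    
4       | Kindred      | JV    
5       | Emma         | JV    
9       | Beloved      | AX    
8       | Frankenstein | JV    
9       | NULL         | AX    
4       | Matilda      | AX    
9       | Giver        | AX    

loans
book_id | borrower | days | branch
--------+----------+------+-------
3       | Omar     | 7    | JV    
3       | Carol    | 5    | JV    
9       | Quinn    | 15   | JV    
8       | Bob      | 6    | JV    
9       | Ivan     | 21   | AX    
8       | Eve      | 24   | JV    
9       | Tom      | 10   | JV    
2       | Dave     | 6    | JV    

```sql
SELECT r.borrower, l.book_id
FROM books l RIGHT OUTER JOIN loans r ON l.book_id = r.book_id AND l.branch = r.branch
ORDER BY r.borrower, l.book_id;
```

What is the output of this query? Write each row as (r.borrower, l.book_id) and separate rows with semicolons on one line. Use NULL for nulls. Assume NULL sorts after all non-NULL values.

(Bob, 8); (Carol, NULL); (Dave, NULL); (Eve, 8); (Ivan, 9); (Ivan, 9); (Ivan, 9); (Omar, NULL); (Quinn, NULL); (Tom, NULL)

RIGHT JOIN keeps every row from `loans`; unmatched rows get NULL for `books`'s columns.
Matching on l.book_id = r.book_id AND l.branch = r.branch. A NULL in a compared column never satisfies the condition.
- l row (book_id=NULL, branch=AX): no match.
- l row (book_id=4, branch=JV): no match.
- l row (book_id=5, branch=JV): no match.
- l row (book_id=9, branch=AX): matches 1 r row(s) → 1 output row(s).
- l row (book_id=8, branch=JV): matches 2 r row(s) → 2 output row(s).
- l row (book_id=9, branch=AX): matches 1 r row(s) → 1 output row(s).
- l row (book_id=4, branch=AX): no match.
- l row (book_id=9, branch=AX): matches 1 r row(s) → 1 output row(s).
- plus 5 unmatched r row(s), each kept with NULL l columns.
After projecting and ordering:
r.borrower | l.book_id
Bob | 8
Carol | NULL
Dave | NULL
Eve | 8
Ivan | 9
Ivan | 9
Ivan | 9
Omar | NULL
Quinn | NULL
Tom | NULL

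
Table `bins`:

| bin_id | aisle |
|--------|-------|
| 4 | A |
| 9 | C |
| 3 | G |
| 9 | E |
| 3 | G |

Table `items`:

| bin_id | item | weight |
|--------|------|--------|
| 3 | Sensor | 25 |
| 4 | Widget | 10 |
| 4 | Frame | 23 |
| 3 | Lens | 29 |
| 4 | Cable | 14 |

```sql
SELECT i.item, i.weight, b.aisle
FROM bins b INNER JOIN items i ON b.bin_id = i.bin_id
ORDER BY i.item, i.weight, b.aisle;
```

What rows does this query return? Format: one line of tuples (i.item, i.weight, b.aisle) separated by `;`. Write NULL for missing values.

INNER JOIN keeps only pairs where the ON condition holds.
Matching on b.bin_id = i.bin_id.
Matched pairs: 7.

(Cable, 14, A); (Frame, 23, A); (Lens, 29, G); (Lens, 29, G); (Sensor, 25, G); (Sensor, 25, G); (Widget, 10, A)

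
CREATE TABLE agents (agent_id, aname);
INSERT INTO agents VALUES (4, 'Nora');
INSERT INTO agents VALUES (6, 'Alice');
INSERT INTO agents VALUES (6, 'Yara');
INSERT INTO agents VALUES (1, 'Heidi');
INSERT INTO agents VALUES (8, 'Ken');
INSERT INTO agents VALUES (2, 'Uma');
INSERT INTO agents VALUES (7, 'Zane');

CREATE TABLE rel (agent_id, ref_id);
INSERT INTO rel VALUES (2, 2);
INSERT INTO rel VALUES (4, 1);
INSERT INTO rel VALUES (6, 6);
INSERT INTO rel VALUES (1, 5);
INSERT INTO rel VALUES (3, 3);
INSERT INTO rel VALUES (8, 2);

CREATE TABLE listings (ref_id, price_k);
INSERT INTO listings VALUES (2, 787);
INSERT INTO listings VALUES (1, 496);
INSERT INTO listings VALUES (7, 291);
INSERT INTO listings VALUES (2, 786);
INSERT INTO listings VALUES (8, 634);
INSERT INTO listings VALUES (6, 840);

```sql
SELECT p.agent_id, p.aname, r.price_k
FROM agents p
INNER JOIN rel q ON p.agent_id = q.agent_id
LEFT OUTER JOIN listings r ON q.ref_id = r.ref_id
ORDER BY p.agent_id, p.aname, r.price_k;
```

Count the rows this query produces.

8

Step 1 — p INNER JOIN q on agent_id → 6 row(s).
Then LEFT JOIN `listings r` on ref_id: each of those 6 rows is kept; rows whose q.ref_id has no match in r get NULL for r's columns.
Result: 8 row(s).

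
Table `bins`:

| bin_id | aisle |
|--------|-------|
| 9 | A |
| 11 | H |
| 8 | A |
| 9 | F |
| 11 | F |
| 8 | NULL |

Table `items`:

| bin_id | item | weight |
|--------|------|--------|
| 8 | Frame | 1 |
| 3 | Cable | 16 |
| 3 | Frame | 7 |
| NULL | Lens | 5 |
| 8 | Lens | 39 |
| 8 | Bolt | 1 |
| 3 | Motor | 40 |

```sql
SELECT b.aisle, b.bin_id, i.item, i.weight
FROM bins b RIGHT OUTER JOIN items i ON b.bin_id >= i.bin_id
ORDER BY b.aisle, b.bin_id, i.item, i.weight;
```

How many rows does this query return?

RIGHT JOIN keeps every row from `items`; unmatched rows get NULL for `bins`'s columns.
Matching on b.bin_id >= i.bin_id. A NULL in a compared column never satisfies the condition.
- b[0] bin_id=9 → 6 match(es) in i → 6 row(s).
- b[1] bin_id=11 → 6 match(es) in i → 6 row(s).
- b[2] bin_id=8 → 6 match(es) in i → 6 row(s).
- b[3] bin_id=9 → 6 match(es) in i → 6 row(s).
- b[4] bin_id=11 → 6 match(es) in i → 6 row(s).
- b[5] bin_id=8 → 6 match(es) in i → 6 row(s).
- plus 1 unmatched i row(s), each kept with NULL b columns.
Total: 36 matched + 1 padded = 37 rows.

37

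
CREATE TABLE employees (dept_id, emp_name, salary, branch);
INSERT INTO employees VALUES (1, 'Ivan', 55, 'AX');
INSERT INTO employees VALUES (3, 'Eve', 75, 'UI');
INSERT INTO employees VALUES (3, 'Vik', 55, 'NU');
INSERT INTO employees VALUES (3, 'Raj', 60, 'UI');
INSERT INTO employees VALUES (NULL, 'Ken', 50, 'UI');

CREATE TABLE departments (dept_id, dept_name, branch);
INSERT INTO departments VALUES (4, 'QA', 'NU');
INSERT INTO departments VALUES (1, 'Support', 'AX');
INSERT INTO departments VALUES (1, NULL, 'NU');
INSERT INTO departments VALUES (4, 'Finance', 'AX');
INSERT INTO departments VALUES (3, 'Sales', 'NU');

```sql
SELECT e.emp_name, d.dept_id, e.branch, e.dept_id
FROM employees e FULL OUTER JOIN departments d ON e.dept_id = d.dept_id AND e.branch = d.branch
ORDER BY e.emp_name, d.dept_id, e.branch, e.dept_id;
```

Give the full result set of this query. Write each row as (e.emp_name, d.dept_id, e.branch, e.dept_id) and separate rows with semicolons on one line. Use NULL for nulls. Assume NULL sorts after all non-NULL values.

(Eve, NULL, UI, 3); (Ivan, 1, AX, 1); (Ken, NULL, UI, NULL); (Raj, NULL, UI, 3); (Vik, 3, NU, 3); (NULL, 1, NULL, NULL); (NULL, 4, NULL, NULL); (NULL, 4, NULL, NULL)

FULL OUTER JOIN keeps every row from both sides; unmatched rows get NULL for the other side's columns.
Matching on e.dept_id = d.dept_id AND e.branch = d.branch. A NULL in a compared column never satisfies the condition.
Matched pairs: 2; unmatched e rows kept: 3; unmatched d rows kept: 3.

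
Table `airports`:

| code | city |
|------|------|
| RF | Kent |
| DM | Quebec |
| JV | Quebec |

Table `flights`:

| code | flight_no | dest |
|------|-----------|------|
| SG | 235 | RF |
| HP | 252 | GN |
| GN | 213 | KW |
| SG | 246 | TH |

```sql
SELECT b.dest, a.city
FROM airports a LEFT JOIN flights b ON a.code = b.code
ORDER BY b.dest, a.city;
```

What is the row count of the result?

LEFT JOIN keeps every row from `airports`; unmatched rows get NULL for `flights`'s columns.
Matching on a.code = b.code.
Matched pairs: 0; unmatched a rows kept: 3.
Total: 0 matched + 3 padded = 3 rows.

3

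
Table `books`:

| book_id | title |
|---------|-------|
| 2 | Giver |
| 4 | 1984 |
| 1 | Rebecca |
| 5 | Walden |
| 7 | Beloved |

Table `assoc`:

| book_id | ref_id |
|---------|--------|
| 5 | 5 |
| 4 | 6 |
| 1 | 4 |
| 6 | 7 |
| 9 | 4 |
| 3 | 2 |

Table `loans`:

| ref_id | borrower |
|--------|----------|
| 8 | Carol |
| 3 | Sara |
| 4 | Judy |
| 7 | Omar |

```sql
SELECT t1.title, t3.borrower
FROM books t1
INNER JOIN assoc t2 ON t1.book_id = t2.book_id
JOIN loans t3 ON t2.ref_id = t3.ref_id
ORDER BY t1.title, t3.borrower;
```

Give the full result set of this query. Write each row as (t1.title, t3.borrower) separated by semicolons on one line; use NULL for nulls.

Evaluate left to right. First `books t1 INNER JOIN assoc t2` on book_id: 3 row(s).
Then INNER JOIN `loans t3` on ref_id: keep only rows whose t2.ref_id appears in t3.

(Rebecca, Judy)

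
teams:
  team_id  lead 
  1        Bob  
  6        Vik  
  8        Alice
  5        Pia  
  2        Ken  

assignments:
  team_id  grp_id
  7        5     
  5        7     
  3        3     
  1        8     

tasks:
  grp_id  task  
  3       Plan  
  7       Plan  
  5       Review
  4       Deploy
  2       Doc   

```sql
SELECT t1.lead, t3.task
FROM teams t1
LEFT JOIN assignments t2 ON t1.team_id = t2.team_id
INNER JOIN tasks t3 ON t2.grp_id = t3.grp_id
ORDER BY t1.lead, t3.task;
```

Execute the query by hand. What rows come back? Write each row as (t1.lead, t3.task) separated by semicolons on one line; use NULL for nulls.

(Pia, Plan)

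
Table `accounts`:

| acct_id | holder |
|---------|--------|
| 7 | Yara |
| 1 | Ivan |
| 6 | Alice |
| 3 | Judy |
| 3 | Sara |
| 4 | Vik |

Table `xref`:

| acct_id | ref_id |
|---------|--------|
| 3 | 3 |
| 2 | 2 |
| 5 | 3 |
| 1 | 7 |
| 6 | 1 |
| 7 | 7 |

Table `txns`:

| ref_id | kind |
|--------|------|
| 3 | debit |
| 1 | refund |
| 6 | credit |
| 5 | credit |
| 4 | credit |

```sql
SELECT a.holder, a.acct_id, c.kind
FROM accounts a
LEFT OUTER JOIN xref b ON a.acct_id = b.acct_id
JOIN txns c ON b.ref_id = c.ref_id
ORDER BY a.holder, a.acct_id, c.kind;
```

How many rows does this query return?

Step 1 — a LEFT JOIN b on acct_id → 6 row(s).
Then INNER JOIN `txns c` on ref_id: keep only rows whose b.ref_id appears in c.
Result: 3 row(s).

3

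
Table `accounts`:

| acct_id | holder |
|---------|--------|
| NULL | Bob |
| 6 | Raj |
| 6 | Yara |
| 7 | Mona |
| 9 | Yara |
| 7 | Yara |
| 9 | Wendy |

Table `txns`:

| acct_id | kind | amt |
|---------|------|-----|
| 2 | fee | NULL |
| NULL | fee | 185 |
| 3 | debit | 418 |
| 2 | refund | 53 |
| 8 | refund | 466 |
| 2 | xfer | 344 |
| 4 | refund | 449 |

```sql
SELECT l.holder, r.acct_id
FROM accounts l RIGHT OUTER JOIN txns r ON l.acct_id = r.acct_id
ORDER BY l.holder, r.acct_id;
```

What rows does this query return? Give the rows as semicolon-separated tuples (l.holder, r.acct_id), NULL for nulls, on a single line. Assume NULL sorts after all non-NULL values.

RIGHT JOIN keeps every row from `txns`; unmatched rows get NULL for `accounts`'s columns.
Matching on l.acct_id = r.acct_id. A NULL in a compared column never satisfies the condition.
Matched pairs: 0; unmatched r rows kept: 7.

(NULL, 2); (NULL, 2); (NULL, 2); (NULL, 3); (NULL, 4); (NULL, 8); (NULL, NULL)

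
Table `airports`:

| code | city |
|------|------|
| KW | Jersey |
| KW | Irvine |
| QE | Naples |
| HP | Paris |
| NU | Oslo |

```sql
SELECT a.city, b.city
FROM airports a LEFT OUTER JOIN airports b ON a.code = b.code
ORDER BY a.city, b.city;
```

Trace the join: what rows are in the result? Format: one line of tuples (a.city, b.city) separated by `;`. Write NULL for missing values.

LEFT JOIN keeps every row from `airports a`; unmatched rows get NULL for `airports b`'s columns.
Matching on a.code = b.code.
- a (code=KW) pairs with 2 row(s) of b.
- a (code=KW) pairs with 2 row(s) of b.
- a (code=QE) pairs with 1 row(s) of b.
- a (code=HP) pairs with 1 row(s) of b.
- a (code=NU) pairs with 1 row(s) of b.
After projecting and ordering:
a.city | b.city
Irvine | Irvine
Irvine | Jersey
Jersey | Irvine
Jersey | Jersey
Naples | Naples
Oslo | Oslo
Paris | Paris

(Irvine, Irvine); (Irvine, Jersey); (Jersey, Irvine); (Jersey, Jersey); (Naples, Naples); (Oslo, Oslo); (Paris, Paris)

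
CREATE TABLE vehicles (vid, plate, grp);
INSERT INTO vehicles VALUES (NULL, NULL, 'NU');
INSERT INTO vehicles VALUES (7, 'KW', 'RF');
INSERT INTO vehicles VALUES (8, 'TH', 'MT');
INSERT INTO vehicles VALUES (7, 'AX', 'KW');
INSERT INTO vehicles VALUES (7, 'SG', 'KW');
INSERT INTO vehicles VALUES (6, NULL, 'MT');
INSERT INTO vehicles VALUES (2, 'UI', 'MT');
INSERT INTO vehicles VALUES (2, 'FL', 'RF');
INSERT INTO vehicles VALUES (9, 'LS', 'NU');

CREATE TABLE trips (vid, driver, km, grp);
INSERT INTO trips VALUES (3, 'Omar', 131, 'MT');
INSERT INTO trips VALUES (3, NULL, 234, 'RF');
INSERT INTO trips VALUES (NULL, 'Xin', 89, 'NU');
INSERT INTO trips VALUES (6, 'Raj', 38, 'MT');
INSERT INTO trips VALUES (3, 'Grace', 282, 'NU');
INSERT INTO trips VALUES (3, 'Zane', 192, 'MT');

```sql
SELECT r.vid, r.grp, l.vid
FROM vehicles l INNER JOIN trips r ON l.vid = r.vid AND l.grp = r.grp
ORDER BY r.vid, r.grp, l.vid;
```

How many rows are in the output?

INNER JOIN keeps only pairs where the ON condition holds.
Matching on l.vid = r.vid AND l.grp = r.grp. A NULL in a compared column never satisfies the condition.
- vid=NULL, grp=NU: no matching r row, dropped.
- vid=7, grp=RF: no matching r row, dropped.
- vid=8, grp=MT: no matching r row, dropped.
- vid=7, grp=KW: no matching r row, dropped.
- vid=7, grp=KW: no matching r row, dropped.
- vid=6, grp=MT: 1 matching r row(s), so 1 row(s) emitted.
- vid=2, grp=MT: no matching r row, dropped.
- vid=2, grp=RF: no matching r row, dropped.
- vid=9, grp=NU: no matching r row, dropped.
Total: 1 rows.

1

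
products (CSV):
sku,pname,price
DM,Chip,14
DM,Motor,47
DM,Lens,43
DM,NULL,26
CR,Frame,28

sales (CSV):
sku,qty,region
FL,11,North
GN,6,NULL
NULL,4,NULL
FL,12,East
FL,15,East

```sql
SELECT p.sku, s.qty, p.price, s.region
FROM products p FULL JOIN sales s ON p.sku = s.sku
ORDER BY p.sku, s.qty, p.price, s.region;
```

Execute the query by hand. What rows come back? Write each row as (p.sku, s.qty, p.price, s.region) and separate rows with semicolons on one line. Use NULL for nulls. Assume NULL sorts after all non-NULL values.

(CR, NULL, 28, NULL); (DM, NULL, 14, NULL); (DM, NULL, 26, NULL); (DM, NULL, 43, NULL); (DM, NULL, 47, NULL); (NULL, 4, NULL, NULL); (NULL, 6, NULL, NULL); (NULL, 11, NULL, North); (NULL, 12, NULL, East); (NULL, 15, NULL, East)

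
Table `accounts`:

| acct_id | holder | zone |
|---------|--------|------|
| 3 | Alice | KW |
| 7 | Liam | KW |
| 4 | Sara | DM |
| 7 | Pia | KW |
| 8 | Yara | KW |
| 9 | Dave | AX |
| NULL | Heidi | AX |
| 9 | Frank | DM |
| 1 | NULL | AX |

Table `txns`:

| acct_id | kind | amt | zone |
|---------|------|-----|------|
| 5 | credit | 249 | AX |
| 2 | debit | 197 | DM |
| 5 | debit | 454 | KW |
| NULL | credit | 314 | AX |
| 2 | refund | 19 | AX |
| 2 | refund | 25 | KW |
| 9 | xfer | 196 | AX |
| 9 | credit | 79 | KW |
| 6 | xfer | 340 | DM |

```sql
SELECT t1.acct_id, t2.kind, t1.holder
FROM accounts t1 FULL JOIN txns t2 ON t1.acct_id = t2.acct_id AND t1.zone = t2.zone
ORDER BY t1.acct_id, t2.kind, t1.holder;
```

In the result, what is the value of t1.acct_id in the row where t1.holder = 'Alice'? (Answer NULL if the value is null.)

FULL OUTER JOIN keeps every row from both sides; unmatched rows get NULL for the other side's columns.
Matching on t1.acct_id = t2.acct_id AND t1.zone = t2.zone. A NULL in a compared column never satisfies the condition.
Matched pairs: 1; unmatched t1 rows kept: 8; unmatched t2 rows kept: 8.

3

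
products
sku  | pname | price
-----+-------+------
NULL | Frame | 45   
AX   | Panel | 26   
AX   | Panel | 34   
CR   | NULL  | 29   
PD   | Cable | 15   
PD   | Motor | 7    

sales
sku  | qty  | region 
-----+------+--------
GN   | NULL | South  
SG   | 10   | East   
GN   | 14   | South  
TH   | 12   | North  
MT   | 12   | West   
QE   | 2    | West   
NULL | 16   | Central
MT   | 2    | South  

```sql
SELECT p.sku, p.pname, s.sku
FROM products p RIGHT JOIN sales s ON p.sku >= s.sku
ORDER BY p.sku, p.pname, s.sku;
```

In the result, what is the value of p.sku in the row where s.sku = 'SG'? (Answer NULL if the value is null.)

RIGHT JOIN keeps every row from `sales`; unmatched rows get NULL for `products`'s columns.
Matching on p.sku >= s.sku. A NULL in a compared column never satisfies the condition.
- p row (sku=NULL): no match.
- p row (sku=AX): no match.
- p row (sku=AX): no match.
- p row (sku=CR): no match.
- p row (sku=PD): matches 4 s row(s) → 4 output row(s).
- p row (sku=PD): matches 4 s row(s) → 4 output row(s).
- 4 row(s) from s found no p partner → padded with NULL.

NULL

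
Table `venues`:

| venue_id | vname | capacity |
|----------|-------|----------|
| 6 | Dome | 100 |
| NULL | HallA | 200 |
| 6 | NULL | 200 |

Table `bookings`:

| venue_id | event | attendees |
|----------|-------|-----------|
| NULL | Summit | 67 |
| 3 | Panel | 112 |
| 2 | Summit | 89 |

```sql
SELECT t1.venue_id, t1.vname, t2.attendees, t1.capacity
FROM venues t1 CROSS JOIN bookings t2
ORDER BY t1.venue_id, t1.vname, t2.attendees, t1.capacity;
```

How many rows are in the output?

9

CROSS JOIN pairs every row of `venues` with every row of `bookings`: 3 × 3 = 9 rows.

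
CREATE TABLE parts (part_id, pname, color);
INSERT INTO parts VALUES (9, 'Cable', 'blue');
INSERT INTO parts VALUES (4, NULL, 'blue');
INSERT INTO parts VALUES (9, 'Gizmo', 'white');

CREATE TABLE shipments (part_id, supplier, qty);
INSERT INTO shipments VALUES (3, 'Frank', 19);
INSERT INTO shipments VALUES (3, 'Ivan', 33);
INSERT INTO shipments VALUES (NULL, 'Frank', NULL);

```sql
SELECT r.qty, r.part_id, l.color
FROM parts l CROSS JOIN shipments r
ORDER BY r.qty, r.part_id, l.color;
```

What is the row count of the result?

9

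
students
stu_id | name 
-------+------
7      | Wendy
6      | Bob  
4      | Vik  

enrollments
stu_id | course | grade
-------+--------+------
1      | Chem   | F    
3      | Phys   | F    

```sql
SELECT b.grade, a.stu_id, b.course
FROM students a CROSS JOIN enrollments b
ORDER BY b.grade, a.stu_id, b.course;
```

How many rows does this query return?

6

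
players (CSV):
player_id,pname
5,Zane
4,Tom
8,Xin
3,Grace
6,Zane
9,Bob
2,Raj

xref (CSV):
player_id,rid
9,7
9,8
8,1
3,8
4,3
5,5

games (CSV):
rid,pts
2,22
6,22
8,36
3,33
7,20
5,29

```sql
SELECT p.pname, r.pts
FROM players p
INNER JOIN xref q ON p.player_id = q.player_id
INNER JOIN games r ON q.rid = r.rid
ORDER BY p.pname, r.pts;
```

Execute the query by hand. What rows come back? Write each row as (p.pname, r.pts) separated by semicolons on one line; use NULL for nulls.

(Bob, 20); (Bob, 36); (Grace, 36); (Tom, 33); (Zane, 29)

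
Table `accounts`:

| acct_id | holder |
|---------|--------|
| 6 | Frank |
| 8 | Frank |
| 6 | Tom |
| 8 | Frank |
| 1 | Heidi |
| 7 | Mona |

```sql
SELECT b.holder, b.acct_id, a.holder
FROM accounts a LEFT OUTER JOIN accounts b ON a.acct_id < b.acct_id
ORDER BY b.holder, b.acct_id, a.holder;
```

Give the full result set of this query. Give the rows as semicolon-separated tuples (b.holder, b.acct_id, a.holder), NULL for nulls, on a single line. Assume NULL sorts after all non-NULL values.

LEFT JOIN keeps every row from `accounts a`; unmatched rows get NULL for `accounts b`'s columns.
Matching on a.acct_id < b.acct_id.
- acct_id=6: 3 matching b row(s), so 3 row(s) emitted.
- acct_id=8: no b row matches, row kept with b columns NULL.
- acct_id=6: 3 matching b row(s), so 3 row(s) emitted.
- acct_id=8: no b row matches, row kept with b columns NULL.
- acct_id=1: 5 matching b row(s), so 5 row(s) emitted.
- acct_id=7: 2 matching b row(s), so 2 row(s) emitted.

(Frank, 6, Heidi); (Frank, 8, Frank); (Frank, 8, Frank); (Frank, 8, Heidi); (Frank, 8, Heidi); (Frank, 8, Mona); (Frank, 8, Mona); (Frank, 8, Tom); (Frank, 8, Tom); (Mona, 7, Frank); (Mona, 7, Heidi); (Mona, 7, Tom); (Tom, 6, Heidi); (NULL, NULL, Frank); (NULL, NULL, Frank)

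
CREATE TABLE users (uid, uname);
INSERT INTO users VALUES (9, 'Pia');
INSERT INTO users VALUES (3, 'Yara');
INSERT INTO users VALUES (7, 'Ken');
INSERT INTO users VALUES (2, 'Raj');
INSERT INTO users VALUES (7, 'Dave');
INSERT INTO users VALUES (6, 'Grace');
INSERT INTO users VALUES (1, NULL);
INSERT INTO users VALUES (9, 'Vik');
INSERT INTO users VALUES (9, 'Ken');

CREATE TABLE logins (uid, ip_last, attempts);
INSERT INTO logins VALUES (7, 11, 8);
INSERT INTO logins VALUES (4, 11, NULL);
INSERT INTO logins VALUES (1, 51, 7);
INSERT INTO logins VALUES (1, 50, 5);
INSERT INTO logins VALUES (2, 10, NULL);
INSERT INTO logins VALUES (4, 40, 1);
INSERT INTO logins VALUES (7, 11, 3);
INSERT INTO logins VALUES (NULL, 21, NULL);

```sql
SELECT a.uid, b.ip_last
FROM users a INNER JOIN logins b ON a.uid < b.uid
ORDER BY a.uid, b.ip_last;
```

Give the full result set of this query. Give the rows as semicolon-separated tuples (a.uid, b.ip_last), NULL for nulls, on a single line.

INNER JOIN keeps only pairs where the ON condition holds.
Matching on a.uid < b.uid. A NULL in a compared column never satisfies the condition.
Matched pairs: 15.

(1, 10); (1, 11); (1, 11); (1, 11); (1, 40); (2, 11); (2, 11); (2, 11); (2, 40); (3, 11); (3, 11); (3, 11); (3, 40); (6, 11); (6, 11)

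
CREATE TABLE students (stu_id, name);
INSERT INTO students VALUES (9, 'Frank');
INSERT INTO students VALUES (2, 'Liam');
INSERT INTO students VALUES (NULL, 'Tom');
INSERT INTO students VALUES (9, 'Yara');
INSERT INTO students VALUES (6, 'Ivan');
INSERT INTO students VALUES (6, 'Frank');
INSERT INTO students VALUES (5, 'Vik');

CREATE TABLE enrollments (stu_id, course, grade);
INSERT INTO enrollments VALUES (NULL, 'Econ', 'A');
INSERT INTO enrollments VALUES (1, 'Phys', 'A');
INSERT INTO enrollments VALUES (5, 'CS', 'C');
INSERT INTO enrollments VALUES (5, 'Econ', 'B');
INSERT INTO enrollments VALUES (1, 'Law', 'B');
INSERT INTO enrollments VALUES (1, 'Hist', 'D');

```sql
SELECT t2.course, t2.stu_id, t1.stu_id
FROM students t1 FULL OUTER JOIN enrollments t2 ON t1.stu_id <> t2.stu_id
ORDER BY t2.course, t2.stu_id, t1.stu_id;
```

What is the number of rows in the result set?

FULL OUTER JOIN keeps every row from both sides; unmatched rows get NULL for the other side's columns.
Matching on t1.stu_id <> t2.stu_id. A NULL in a compared column never satisfies the condition.
- stu_id=9: 5 matching t2 row(s), so 5 row(s) emitted.
- stu_id=2: 5 matching t2 row(s), so 5 row(s) emitted.
- stu_id=NULL: no t2 row matches, row kept with t2 columns NULL.
- stu_id=9: 5 matching t2 row(s), so 5 row(s) emitted.
- stu_id=6: 5 matching t2 row(s), so 5 row(s) emitted.
- stu_id=6: 5 matching t2 row(s), so 5 row(s) emitted.
- stu_id=5: 3 matching t2 row(s), so 3 row(s) emitted.
- 1 row(s) from t2 found no t1 partner → padded with NULL.
Total: 28 matched + 2 padded = 30 rows.

30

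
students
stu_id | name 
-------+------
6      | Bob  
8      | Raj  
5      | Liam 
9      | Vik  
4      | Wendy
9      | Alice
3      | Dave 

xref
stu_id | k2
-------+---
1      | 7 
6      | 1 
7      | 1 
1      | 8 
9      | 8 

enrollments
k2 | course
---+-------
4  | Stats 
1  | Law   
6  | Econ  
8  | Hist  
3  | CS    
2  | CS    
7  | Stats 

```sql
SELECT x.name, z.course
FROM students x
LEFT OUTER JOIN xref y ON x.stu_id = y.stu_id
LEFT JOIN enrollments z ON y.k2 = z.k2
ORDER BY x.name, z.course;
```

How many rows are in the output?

7

Step 1 — x LEFT JOIN y on stu_id → 7 row(s).
Then LEFT JOIN `enrollments z` on k2: each of those 7 rows is kept; rows whose y.k2 has no match in z get NULL for z's columns.
Result: 7 row(s).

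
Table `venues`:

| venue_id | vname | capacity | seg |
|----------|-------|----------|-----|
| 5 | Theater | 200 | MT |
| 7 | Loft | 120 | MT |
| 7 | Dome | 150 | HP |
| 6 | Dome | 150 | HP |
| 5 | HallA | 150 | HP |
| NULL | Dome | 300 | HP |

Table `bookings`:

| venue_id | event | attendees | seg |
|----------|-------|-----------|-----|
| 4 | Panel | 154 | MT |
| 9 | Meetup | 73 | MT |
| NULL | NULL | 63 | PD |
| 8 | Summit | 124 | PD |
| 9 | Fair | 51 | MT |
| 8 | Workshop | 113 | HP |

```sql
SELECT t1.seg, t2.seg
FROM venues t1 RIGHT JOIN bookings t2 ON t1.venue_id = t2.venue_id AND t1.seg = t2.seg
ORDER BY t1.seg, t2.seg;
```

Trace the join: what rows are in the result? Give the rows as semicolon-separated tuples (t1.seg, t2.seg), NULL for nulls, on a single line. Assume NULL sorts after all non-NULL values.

RIGHT JOIN keeps every row from `bookings`; unmatched rows get NULL for `venues`'s columns.
Matching on t1.venue_id = t2.venue_id AND t1.seg = t2.seg. A NULL in a compared column never satisfies the condition.
- t1 row (venue_id=5, seg=MT): no match.
- t1 row (venue_id=7, seg=MT): no match.
- t1 row (venue_id=7, seg=HP): no match.
- t1 row (venue_id=6, seg=HP): no match.
- t1 row (venue_id=5, seg=HP): no match.
- t1 row (venue_id=NULL, seg=HP): no match.
- 6 row(s) from t2 found no t1 partner → padded with NULL.
After projecting and ordering:
t1.seg | t2.seg
NULL | HP
NULL | MT
NULL | MT
NULL | MT
NULL | PD
NULL | PD

(NULL, HP); (NULL, MT); (NULL, MT); (NULL, MT); (NULL, PD); (NULL, PD)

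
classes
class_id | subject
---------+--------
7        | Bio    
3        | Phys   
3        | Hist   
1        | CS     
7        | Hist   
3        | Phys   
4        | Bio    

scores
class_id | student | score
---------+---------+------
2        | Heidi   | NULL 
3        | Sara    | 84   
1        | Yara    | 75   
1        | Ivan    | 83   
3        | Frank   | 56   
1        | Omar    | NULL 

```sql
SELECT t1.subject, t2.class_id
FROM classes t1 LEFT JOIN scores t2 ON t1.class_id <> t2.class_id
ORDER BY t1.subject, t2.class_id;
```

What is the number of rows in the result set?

33

LEFT JOIN keeps every row from `classes`; unmatched rows get NULL for `scores`'s columns.
Matching on t1.class_id <> t2.class_id.
Matched pairs: 33; unmatched t1 rows kept: 0.
Total: 33 rows.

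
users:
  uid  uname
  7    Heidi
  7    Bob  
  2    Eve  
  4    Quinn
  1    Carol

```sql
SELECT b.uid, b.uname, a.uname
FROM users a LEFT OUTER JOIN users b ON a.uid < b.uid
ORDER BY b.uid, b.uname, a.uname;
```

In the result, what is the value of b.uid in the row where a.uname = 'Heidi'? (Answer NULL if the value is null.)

LEFT JOIN keeps every row from `users a`; unmatched rows get NULL for `users b`'s columns.
Matching on a.uid < b.uid.
Matched pairs: 9; unmatched a rows kept: 2.

NULL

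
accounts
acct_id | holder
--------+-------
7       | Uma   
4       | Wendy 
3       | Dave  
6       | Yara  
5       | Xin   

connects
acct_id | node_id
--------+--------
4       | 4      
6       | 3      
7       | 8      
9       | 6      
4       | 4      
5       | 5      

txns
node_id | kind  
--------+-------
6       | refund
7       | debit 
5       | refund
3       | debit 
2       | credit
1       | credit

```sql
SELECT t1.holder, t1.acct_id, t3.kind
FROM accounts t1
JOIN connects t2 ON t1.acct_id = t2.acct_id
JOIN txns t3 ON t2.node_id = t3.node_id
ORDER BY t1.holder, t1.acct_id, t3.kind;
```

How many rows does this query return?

2

Step 1 — t1 INNER JOIN t2 on acct_id → 5 row(s).
Then INNER JOIN `txns t3` on node_id: keep only rows whose t2.node_id appears in t3.
Result: 2 row(s).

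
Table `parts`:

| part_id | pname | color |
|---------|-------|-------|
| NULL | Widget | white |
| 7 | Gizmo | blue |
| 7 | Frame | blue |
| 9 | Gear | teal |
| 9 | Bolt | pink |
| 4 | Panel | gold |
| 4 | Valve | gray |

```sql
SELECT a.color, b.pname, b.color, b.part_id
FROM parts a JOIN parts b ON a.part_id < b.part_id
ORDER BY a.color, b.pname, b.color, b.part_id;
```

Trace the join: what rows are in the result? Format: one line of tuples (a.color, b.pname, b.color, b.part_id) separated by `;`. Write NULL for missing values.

(blue, Bolt, pink, 9); (blue, Bolt, pink, 9); (blue, Gear, teal, 9); (blue, Gear, teal, 9); (gold, Bolt, pink, 9); (gold, Frame, blue, 7); (gold, Gear, teal, 9); (gold, Gizmo, blue, 7); (gray, Bolt, pink, 9); (gray, Frame, blue, 7); (gray, Gear, teal, 9); (gray, Gizmo, blue, 7)

INNER JOIN keeps only pairs where the ON condition holds.
Matching on a.part_id < b.part_id. A NULL in a compared column never satisfies the condition.
Matched pairs: 12.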